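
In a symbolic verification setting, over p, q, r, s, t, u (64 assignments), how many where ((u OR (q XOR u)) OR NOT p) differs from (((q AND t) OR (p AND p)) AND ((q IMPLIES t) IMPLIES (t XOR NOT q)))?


F1 = ((u OR (q XOR u)) OR NOT p)
F2 = (((q AND t) OR (p AND p)) AND ((q IMPLIES t) IMPLIES (t XOR NOT q)))
Evaluate both on each of 64 rows (bits = p,q,r,s,t,u):
  row 0 [000000]: F1=1 F2=0 (differ) -> 1
  row 1 [000001]: F1=1 F2=0 (differ) -> 1
  row 2 [000010]: F1=1 F2=0 (differ) -> 1
  row 3 [000011]: F1=1 F2=0 (differ) -> 1
  row 4 [000100]: F1=1 F2=0 (differ) -> 1
  (every remaining row is evaluated the same way; all 64 results are listed next)
Full result column, 8 rows per line (p,q,r fixed per line; s,t,u runs 000..111 left to right):
  rows 0-7 [p,q,r=000]: 11111111  (ones: 8)
  rows 8-15 [p,q,r=001]: 11111111  (ones: 8)
  rows 16-23 [p,q,r=010]: 11001100  (ones: 4)
  rows 24-31 [p,q,r=011]: 11001100  (ones: 4)
  rows 32-39 [p,q,r=100]: 10011001  (ones: 4)
  rows 40-47 [p,q,r=101]: 10011001  (ones: 4)
  rows 48-55 [p,q,r=110]: 00000000  (ones: 0)
  rows 56-63 [p,q,r=111]: 00000000  (ones: 0)
Disagreements = 8+8+4+4+4+4+0+0 = 32

32


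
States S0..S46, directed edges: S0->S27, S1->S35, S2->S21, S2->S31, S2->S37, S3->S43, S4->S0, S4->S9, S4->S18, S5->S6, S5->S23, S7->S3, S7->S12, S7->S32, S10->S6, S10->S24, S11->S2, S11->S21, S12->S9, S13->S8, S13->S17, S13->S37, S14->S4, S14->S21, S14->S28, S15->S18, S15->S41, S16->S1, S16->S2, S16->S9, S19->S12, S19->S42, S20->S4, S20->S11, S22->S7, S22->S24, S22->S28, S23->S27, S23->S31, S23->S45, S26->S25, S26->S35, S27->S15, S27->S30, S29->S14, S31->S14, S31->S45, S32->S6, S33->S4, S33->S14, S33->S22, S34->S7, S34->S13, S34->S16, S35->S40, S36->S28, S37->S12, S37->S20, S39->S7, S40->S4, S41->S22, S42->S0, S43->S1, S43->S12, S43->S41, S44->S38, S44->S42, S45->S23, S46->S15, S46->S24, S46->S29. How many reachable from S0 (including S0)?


BFS from S0:
  layer 0: {S0}
  layer 1: {S27}
  layer 2: {S15, S30}
  layer 3: {S18, S41}
  layer 4: {S22}
  layer 5: {S7, S24, S28}
  layer 6: {S3, S12, S32}
  layer 7: {S6, S9, S43}
  layer 8: {S1}
  layer 9: {S35}
  layer 10: {S40}
  layer 11: {S4}
Reachable set: {S0, S1, S3, S4, S6, S7, S9, S12, S15, S18, S22, S24, S27, S28, S30, S32, S35, S40, S41, S43}
Count = 20

20


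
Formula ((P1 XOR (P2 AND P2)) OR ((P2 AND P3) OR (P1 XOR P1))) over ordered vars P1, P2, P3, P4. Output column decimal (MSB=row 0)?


Formula: ((P1 XOR (P2 AND P2)) OR ((P2 AND P3) OR (P1 XOR P1))) over P1, P2, P3, P4 (16 rows)
Evaluate each row (bits = P1,P2,P3,P4, MSB first):
  row 0 [0000]: ((0 XOR (0 AND 0)) OR ((0 AND 0) OR (0 XOR 0))) -> 0
  row 1 [0001]: ((0 XOR (0 AND 0)) OR ((0 AND 0) OR (0 XOR 0))) -> 0
  row 2 [0010]: ((0 XOR (0 AND 0)) OR ((0 AND 1) OR (0 XOR 0))) -> 0
  row 3 [0011]: ((0 XOR (0 AND 0)) OR ((0 AND 1) OR (0 XOR 0))) -> 0
  row 4 [0100]: ((0 XOR (1 AND 1)) OR ((1 AND 0) OR (0 XOR 0))) -> 1
  row 5 [0101]: ((0 XOR (1 AND 1)) OR ((1 AND 0) OR (0 XOR 0))) -> 1
  row 6 [0110]: ((0 XOR (1 AND 1)) OR ((1 AND 1) OR (0 XOR 0))) -> 1
  row 7 [0111]: ((0 XOR (1 AND 1)) OR ((1 AND 1) OR (0 XOR 0))) -> 1
  row 8 [1000]: ((1 XOR (0 AND 0)) OR ((0 AND 0) OR (1 XOR 1))) -> 1
  row 9 [1001]: ((1 XOR (0 AND 0)) OR ((0 AND 0) OR (1 XOR 1))) -> 1
  row 10 [1010]: ((1 XOR (0 AND 0)) OR ((0 AND 1) OR (1 XOR 1))) -> 1
  row 11 [1011]: ((1 XOR (0 AND 0)) OR ((0 AND 1) OR (1 XOR 1))) -> 1
  row 12 [1100]: ((1 XOR (1 AND 1)) OR ((1 AND 0) OR (1 XOR 1))) -> 0
  row 13 [1101]: ((1 XOR (1 AND 1)) OR ((1 AND 0) OR (1 XOR 1))) -> 0
  row 14 [1110]: ((1 XOR (1 AND 1)) OR ((1 AND 1) OR (1 XOR 1))) -> 1
  row 15 [1111]: ((1 XOR (1 AND 1)) OR ((1 AND 1) OR (1 XOR 1))) -> 1
Full result column, 4 rows per line (P1,P2 fixed per line; P3,P4 runs 00..11 left to right):
  rows 0-3 [P1,P2=00]: 0000  = hex 0
  rows 4-7 [P1,P2=01]: 1111  = hex F
  rows 8-11 [P1,P2=10]: 1111  = hex F
  rows 12-15 [P1,P2=11]: 0011  = hex 3
Output column (row 0 .. row 15) = 0000111111110011
Output column grouped in 4s = 0000 1111 1111 0011 = 0x0FF3
Convert to decimal digit by digit (value = value*16 + digit):
  0 -> 0
  0*16 + 15 (F) = 15
  15*16 + 15 (F) = 255
  255*16 + 3 = 4083
Decimal = 4083

4083


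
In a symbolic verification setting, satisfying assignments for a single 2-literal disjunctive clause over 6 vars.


Step 1: Total=2^6=64
Step 2: Unsat when all 2 false: 2^4=16
Step 3: Sat=64-16=48

48


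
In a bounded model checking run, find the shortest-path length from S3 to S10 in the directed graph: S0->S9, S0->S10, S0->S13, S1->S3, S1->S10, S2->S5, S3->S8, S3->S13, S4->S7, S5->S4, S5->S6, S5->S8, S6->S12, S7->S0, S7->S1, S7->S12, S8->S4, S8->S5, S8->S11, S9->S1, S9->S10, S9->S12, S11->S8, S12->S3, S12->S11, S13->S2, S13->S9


BFS layer-by-layer from S3:
  dist 0: {S3}
  dist 1: {S8, S13}
  dist 2: {S2, S4, S5, S9, S11}
  dist 3: {S1, S6, S7, S10, S12}
  -> S10 reached at distance 3
Shortest path length = 3

3


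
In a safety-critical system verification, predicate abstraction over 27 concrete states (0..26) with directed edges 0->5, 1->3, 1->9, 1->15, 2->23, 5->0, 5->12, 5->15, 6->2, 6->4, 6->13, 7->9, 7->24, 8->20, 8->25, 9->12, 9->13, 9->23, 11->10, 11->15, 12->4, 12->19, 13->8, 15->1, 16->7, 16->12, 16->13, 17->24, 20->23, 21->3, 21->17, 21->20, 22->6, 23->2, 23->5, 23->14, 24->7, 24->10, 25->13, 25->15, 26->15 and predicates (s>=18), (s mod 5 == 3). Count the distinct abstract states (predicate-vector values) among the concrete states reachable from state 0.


BFS from 0:
Concrete reachable: {0, 1, 2, 3, 4, 5, 8, 9, 12, 13, 14, 15, 19, 20, 23, 25}
Abstract via predicates (s>=18), (s mod 5 == 3):
  (0,0) <- {0, 1, 2, 4, 5, 9, 12, 14, 15}
  (0,1) <- {3, 8, 13}
  (1,0) <- {19, 20, 25}
  (1,1) <- {23}
Distinct abstract states = 4

4


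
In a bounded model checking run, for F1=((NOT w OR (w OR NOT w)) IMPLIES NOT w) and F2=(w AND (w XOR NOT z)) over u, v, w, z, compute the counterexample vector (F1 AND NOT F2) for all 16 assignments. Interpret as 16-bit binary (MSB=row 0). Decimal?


F1 = ((NOT w OR (w OR NOT w)) IMPLIES NOT w)
F2 = (w AND (w XOR NOT z))
Counterexample to F1=>F2 is where F1=1 and F2=0.
Evaluate each row (bits = u,v,w,z, MSB first):
  row 0 [0000]: F1=1 F2=0 -> F1&~F2 -> 1
  row 1 [0001]: F1=1 F2=0 -> F1&~F2 -> 1
  row 2 [0010]: F1=0 F2=0 -> F1&~F2 -> 0
  row 3 [0011]: F1=0 F2=1 -> F1&~F2 -> 0
  row 4 [0100]: F1=1 F2=0 -> F1&~F2 -> 1
  row 5 [0101]: F1=1 F2=0 -> F1&~F2 -> 1
  row 6 [0110]: F1=0 F2=0 -> F1&~F2 -> 0
  row 7 [0111]: F1=0 F2=1 -> F1&~F2 -> 0
  row 8 [1000]: F1=1 F2=0 -> F1&~F2 -> 1
  row 9 [1001]: F1=1 F2=0 -> F1&~F2 -> 1
  row 10 [1010]: F1=0 F2=0 -> F1&~F2 -> 0
  row 11 [1011]: F1=0 F2=1 -> F1&~F2 -> 0
  row 12 [1100]: F1=1 F2=0 -> F1&~F2 -> 1
  row 13 [1101]: F1=1 F2=0 -> F1&~F2 -> 1
  row 14 [1110]: F1=0 F2=0 -> F1&~F2 -> 0
  row 15 [1111]: F1=0 F2=1 -> F1&~F2 -> 0
Full result column, 4 rows per line (u,v fixed per line; w,z runs 00..11 left to right):
  rows 0-3 [u,v=00]: 1100  = hex C
  rows 4-7 [u,v=01]: 1100  = hex C
  rows 8-11 [u,v=10]: 1100  = hex C
  rows 12-15 [u,v=11]: 1100  = hex C
Counterexample vector (row 0 .. row 15) = 1100110011001100
Output column grouped in 4s = 1100 1100 1100 1100 = 0xCCCC
Convert to decimal digit by digit (value = value*16 + digit):
  C -> 12
  12*16 + 12 (C) = 204
  204*16 + 12 (C) = 3276
  3276*16 + 12 (C) = 52428
Decimal = 52428

52428


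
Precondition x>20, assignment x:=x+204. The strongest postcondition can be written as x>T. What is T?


Formula: sp(P, x:=E) = exists old_x. (x = E[old_x/x]) AND P[old_x/x] (old_x is the value of x before the assignment; eliminate old_x by solving x = E[old_x/x] for old_x)
Step 1: Precondition P: x>20, i.e. old_x > 20
Step 2: Assignment gives x = old_x + 204, so old_x = x - 204
Step 3: Substitute into P: x - 204 > 20
Step 4: Simplify: x > 20+204 = 224

224


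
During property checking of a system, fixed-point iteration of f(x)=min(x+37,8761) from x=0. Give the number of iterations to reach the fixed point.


Step 1: x=0, cap=8761, increment=37
Step 2: x grows by 37 each step until capped at 8761; fixed point is x=8761
Step 3: iterations = ceil(8761/37) = 237

237


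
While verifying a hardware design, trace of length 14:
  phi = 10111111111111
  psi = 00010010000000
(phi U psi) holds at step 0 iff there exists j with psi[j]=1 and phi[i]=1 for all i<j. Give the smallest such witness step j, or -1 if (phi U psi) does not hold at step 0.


(phi U psi) at 0: need smallest j with psi[j]=1 and phi[i]=1 for all i in [0,j).
Scan from step 0:
  step 0: phi=1, psi=0 -> continue
  step 1: phi=0 -> phi-prefix broken from here
  step 3: psi=1 but phi already failed -> not a witness
  step 6: psi=1 but phi already failed -> not a witness
  end of trace: no witness -> -1
Witness step = -1

-1


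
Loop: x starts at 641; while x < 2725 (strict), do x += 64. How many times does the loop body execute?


Step 1: x goes from 641 toward 2725 by 64; the body runs while x<2725, so iterations = ceil((bound-start)/step)
Step 2: Distance=2084
Step 3: ceil(2084/64)=33

33


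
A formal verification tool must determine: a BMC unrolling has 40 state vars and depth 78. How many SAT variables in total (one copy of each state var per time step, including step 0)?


BMC unrolls to depth k, creating one copy of each state var for steps 0..k.
Step count = 78 + 1 = 79 (steps 0 through 78)
Vars per step = 40
Total = 40 * 79 = 3160

3160


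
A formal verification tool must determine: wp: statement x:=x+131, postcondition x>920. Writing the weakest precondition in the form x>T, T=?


Formula: wp(x:=E, P) = P[E/x] (substitute E for x in postcondition)
Step 1: Postcondition: x>920
Step 2: Substitute x+131 for x: x+131>920
Step 3: Solve for x: x > 920-131 = 789

789


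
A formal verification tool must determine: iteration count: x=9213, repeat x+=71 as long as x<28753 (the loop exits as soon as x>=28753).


Step 1: x goes from 9213 toward 28753 by 71; the body runs while x<28753, so iterations = ceil((bound-start)/step)
Step 2: Distance=19540
Step 3: ceil(19540/71)=276

276


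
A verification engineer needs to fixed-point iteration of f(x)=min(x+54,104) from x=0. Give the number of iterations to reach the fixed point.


Step 1: x=0, cap=104, increment=54
Step 2: x grows by 54 each step until capped at 104; fixed point is x=104
Step 3: iterations = ceil(104/54) = 2

2


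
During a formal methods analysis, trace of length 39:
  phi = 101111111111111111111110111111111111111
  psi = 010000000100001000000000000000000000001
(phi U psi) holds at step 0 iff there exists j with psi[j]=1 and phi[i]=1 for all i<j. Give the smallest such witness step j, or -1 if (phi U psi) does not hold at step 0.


(phi U psi) at 0: need smallest j with psi[j]=1 and phi[i]=1 for all i in [0,j).
Scan from step 0:
  step 0: phi=1, psi=0 -> continue
  step 1: psi=1 and phi held for [0,1) -> witness found
Witness step = 1

1


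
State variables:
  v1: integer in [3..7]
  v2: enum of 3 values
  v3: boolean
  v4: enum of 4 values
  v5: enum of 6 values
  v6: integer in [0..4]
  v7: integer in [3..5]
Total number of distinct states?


State space = product of domain sizes of all variables.
Domain sizes:
  v1 (integer in [3..7]): 5
  v2 (enum of 3 values): 3
  v3 (boolean): 2
  v4 (enum of 4 values): 4
  v5 (enum of 6 values): 6
  v6 (integer in [0..4]): 5
  v7 (integer in [3..5]): 3
Product = 5 * 3 * 2 * 4 * 6 * 5 * 3 = 10800

10800


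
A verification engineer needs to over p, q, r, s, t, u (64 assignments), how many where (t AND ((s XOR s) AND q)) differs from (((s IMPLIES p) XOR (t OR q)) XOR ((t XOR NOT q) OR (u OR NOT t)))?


F1 = (t AND ((s XOR s) AND q))
F2 = (((s IMPLIES p) XOR (t OR q)) XOR ((t XOR NOT q) OR (u OR NOT t)))
Evaluate both on each of 64 rows (bits = p,q,r,s,t,u):
  row 0 [000000]: F1=0 F2=0 -> 0
  row 1 [000001]: F1=0 F2=0 -> 0
  row 2 [000010]: F1=0 F2=0 -> 0
  row 3 [000011]: F1=0 F2=1 (differ) -> 1
  row 4 [000100]: F1=0 F2=1 (differ) -> 1
  (every remaining row is evaluated the same way; all 64 results are listed next)
Full result column, 8 rows per line (p,q,r fixed per line; s,t,u runs 000..111 left to right):
  rows 0-7 [p,q,r=000]: 00011110  (ones: 4)
  rows 8-15 [p,q,r=001]: 00011110  (ones: 4)
  rows 16-23 [p,q,r=010]: 11110000  (ones: 4)
  rows 24-31 [p,q,r=011]: 11110000  (ones: 4)
  rows 32-39 [p,q,r=100]: 00010001  (ones: 2)
  rows 40-47 [p,q,r=101]: 00010001  (ones: 2)
  rows 48-55 [p,q,r=110]: 11111111  (ones: 8)
  rows 56-63 [p,q,r=111]: 11111111  (ones: 8)
Disagreements = 4+4+4+4+2+2+8+8 = 36

36


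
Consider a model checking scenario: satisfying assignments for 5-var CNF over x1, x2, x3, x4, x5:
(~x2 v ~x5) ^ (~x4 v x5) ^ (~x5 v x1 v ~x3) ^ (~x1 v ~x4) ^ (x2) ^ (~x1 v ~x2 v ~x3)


CNF with 6 clauses over 5 vars (32 assignments).
An assignment satisfies CNF iff every clause has >=1 true literal.
Check each row (bits = x1,x2,x3,x4,x5; clause T/F shown):
  row 0 [00000]: clauses=TTTTFT -> 0
  row 1 [00001]: clauses=TTTTFT -> 0
  row 2 [00010]: clauses=TFTTFT -> 0
  row 3 [00011]: clauses=TTTTFT -> 0
  row 4 [00100]: clauses=TTTTFT -> 0
  row 5 [00101]: clauses=TTFTFT -> 0
  row 6 [00110]: clauses=TFTTFT -> 0
  row 7 [00111]: clauses=TTFTFT -> 0
  row 8 [01000]: clauses=TTTTTT -> 1
  row 9 [01001]: clauses=FTTTTT -> 0
  row 10 [01010]: clauses=TFTTTT -> 0
  row 11 [01011]: clauses=FTTTTT -> 0
  row 12 [01100]: clauses=TTTTTT -> 1
  row 13 [01101]: clauses=FTFTTT -> 0
  row 14 [01110]: clauses=TFTTTT -> 0
  row 15 [01111]: clauses=FTFTTT -> 0
  row 16 [10000]: clauses=TTTTFT -> 0
  row 17 [10001]: clauses=TTTTFT -> 0
  row 18 [10010]: clauses=TFTFFT -> 0
  row 19 [10011]: clauses=TTTFFT -> 0
  row 20 [10100]: clauses=TTTTFT -> 0
  row 21 [10101]: clauses=TTTTFT -> 0
  row 22 [10110]: clauses=TFTFFT -> 0
  row 23 [10111]: clauses=TTTFFT -> 0
  row 24 [11000]: clauses=TTTTTT -> 1
  row 25 [11001]: clauses=FTTTTT -> 0
  row 26 [11010]: clauses=TFTFTT -> 0
  row 27 [11011]: clauses=FTTFTT -> 0
  row 28 [11100]: clauses=TTTTTF -> 0
  row 29 [11101]: clauses=FTTTTF -> 0
  row 30 [11110]: clauses=TFTFTF -> 0
  row 31 [11111]: clauses=FTTFTF -> 0
Full result column, 8 rows per line (x1,x2 fixed per line; x3,x4,x5 runs 000..111 left to right):
  rows 0-7 [x1,x2=00]: 00000000  (ones: 0)
  rows 8-15 [x1,x2=01]: 10001000  (ones: 2)
  rows 16-23 [x1,x2=10]: 00000000  (ones: 0)
  rows 24-31 [x1,x2=11]: 10000000  (ones: 1)
Satisfying assignments = 0+2+0+1 = 3

3


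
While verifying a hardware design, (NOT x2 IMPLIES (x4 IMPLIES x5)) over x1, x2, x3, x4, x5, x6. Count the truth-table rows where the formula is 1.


Formula: (NOT x2 IMPLIES (x4 IMPLIES x5)) over 6 vars (64 rows)
Evaluate each row (x1, x2, x3, x4, x5, x6 as bits, MSB first):
  row 0 [000000]: (NOT 0 IMPLIES (0 IMPLIES 0)) -> 1
  row 1 [000001]: (NOT 0 IMPLIES (0 IMPLIES 0)) -> 1
  row 2 [000010]: (NOT 0 IMPLIES (0 IMPLIES 1)) -> 1
  row 3 [000011]: (NOT 0 IMPLIES (0 IMPLIES 1)) -> 1
  row 4 [000100]: (NOT 0 IMPLIES (1 IMPLIES 0)) -> 0
  (every remaining row is evaluated the same way; all 64 results are listed next)
Full result column, 8 rows per line (x1,x2,x3 fixed per line; x4,x5,x6 runs 000..111 left to right):
  rows 0-7 [x1,x2,x3=000]: 11110011  (ones: 6)
  rows 8-15 [x1,x2,x3=001]: 11110011  (ones: 6)
  rows 16-23 [x1,x2,x3=010]: 11111111  (ones: 8)
  rows 24-31 [x1,x2,x3=011]: 11111111  (ones: 8)
  rows 32-39 [x1,x2,x3=100]: 11110011  (ones: 6)
  rows 40-47 [x1,x2,x3=101]: 11110011  (ones: 6)
  rows 48-55 [x1,x2,x3=110]: 11111111  (ones: 8)
  rows 56-63 [x1,x2,x3=111]: 11111111  (ones: 8)
Count of 1-rows = 6+6+8+8+6+6+8+8 = 56

56


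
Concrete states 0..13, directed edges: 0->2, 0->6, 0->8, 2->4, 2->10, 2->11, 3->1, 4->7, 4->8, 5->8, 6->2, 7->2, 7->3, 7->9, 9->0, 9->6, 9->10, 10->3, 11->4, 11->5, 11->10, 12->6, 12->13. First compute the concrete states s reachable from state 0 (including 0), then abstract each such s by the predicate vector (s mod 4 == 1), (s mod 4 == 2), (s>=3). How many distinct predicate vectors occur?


BFS from 0:
Concrete reachable: {0, 1, 2, 3, 4, 5, 6, 7, 8, 9, 10, 11}
Abstract via predicates (s mod 4 == 1), (s mod 4 == 2), (s>=3):
  (0,0,0) <- {0}
  (0,0,1) <- {3, 4, 7, 8, 11}
  (0,1,0) <- {2}
  (0,1,1) <- {6, 10}
  (1,0,0) <- {1}
  (1,0,1) <- {5, 9}
Distinct abstract states = 6

6


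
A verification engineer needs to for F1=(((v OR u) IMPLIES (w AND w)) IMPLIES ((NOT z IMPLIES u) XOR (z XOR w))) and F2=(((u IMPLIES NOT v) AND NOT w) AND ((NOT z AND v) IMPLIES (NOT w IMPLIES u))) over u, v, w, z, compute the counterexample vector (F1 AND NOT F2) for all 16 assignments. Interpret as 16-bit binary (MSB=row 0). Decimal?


F1 = (((v OR u) IMPLIES (w AND w)) IMPLIES ((NOT z IMPLIES u) XOR (z XOR w)))
F2 = (((u IMPLIES NOT v) AND NOT w) AND ((NOT z AND v) IMPLIES (NOT w IMPLIES u)))
Counterexample to F1=>F2 is where F1=1 and F2=0.
Evaluate each row (bits = u,v,w,z, MSB first):
  row 0 [0000]: F1=0 F2=1 -> F1&~F2 -> 0
  row 1 [0001]: F1=0 F2=1 -> F1&~F2 -> 0
  row 2 [0010]: F1=1 F2=0 -> F1&~F2 -> 1
  row 3 [0011]: F1=1 F2=0 -> F1&~F2 -> 1
  row 4 [0100]: F1=1 F2=0 -> F1&~F2 -> 1
  row 5 [0101]: F1=1 F2=1 -> F1&~F2 -> 0
  row 6 [0110]: F1=1 F2=0 -> F1&~F2 -> 1
  row 7 [0111]: F1=1 F2=0 -> F1&~F2 -> 1
  row 8 [1000]: F1=1 F2=1 -> F1&~F2 -> 0
  row 9 [1001]: F1=1 F2=1 -> F1&~F2 -> 0
  row 10 [1010]: F1=0 F2=0 -> F1&~F2 -> 0
  row 11 [1011]: F1=1 F2=0 -> F1&~F2 -> 1
  row 12 [1100]: F1=1 F2=0 -> F1&~F2 -> 1
  row 13 [1101]: F1=1 F2=0 -> F1&~F2 -> 1
  row 14 [1110]: F1=0 F2=0 -> F1&~F2 -> 0
  row 15 [1111]: F1=1 F2=0 -> F1&~F2 -> 1
Full result column, 4 rows per line (u,v fixed per line; w,z runs 00..11 left to right):
  rows 0-3 [u,v=00]: 0011  = hex 3
  rows 4-7 [u,v=01]: 1011  = hex B
  rows 8-11 [u,v=10]: 0001  = hex 1
  rows 12-15 [u,v=11]: 1101  = hex D
Counterexample vector (row 0 .. row 15) = 0011101100011101
Output column grouped in 4s = 0011 1011 0001 1101 = 0x3B1D
Convert to decimal digit by digit (value = value*16 + digit):
  3 -> 3
  3*16 + 11 (B) = 59
  59*16 + 1 = 945
  945*16 + 13 (D) = 15133
Decimal = 15133

15133


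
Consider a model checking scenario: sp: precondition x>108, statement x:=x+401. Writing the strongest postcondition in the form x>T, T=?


Formula: sp(P, x:=E) = exists old_x. (x = E[old_x/x]) AND P[old_x/x] (old_x is the value of x before the assignment; eliminate old_x by solving x = E[old_x/x] for old_x)
Step 1: Precondition P: x>108, i.e. old_x > 108
Step 2: Assignment gives x = old_x + 401, so old_x = x - 401
Step 3: Substitute into P: x - 401 > 108
Step 4: Simplify: x > 108+401 = 509

509


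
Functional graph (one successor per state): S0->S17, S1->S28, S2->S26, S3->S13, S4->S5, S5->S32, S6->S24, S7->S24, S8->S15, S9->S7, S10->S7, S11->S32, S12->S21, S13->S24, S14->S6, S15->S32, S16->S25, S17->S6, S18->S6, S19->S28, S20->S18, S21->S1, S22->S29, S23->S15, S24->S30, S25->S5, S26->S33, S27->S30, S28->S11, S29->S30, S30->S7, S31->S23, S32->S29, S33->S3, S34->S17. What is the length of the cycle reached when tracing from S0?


Trace from S0 until a state repeats:
  S0 -> S17 -> S6 -> S24 -> S30 -> S7 -> S24
S24 first seen at step 3, revisited at step 6.
Cycle length = 6 - 3 = 3

3


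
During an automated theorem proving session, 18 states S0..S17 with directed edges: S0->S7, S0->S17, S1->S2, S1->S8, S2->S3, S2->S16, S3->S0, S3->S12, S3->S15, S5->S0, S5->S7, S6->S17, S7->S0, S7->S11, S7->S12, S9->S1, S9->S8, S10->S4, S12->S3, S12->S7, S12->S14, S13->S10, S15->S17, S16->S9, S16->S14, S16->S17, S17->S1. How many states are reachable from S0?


BFS from S0:
  layer 0: {S0}
  layer 1: {S7, S17}
  layer 2: {S1, S11, S12}
  layer 3: {S2, S3, S8, S14}
  layer 4: {S15, S16}
  layer 5: {S9}
Reachable set: {S0, S1, S2, S3, S7, S8, S9, S11, S12, S14, S15, S16, S17}
Count = 13

13


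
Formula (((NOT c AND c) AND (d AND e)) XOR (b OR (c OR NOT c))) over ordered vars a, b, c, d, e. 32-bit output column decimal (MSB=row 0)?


Formula: (((NOT c AND c) AND (d AND e)) XOR (b OR (c OR NOT c))) over a, b, c, d, e (32 rows)
Evaluate each row (bits = a,b,c,d,e, MSB first):
  row 0 [00000]: (((NOT 0 AND 0) AND (0 AND 0)) XOR (0 OR (0 OR NOT 0))) -> 1
  row 1 [00001]: (((NOT 0 AND 0) AND (0 AND 1)) XOR (0 OR (0 OR NOT 0))) -> 1
  row 2 [00010]: (((NOT 0 AND 0) AND (1 AND 0)) XOR (0 OR (0 OR NOT 0))) -> 1
  row 3 [00011]: (((NOT 0 AND 0) AND (1 AND 1)) XOR (0 OR (0 OR NOT 0))) -> 1
  row 4 [00100]: (((NOT 1 AND 1) AND (0 AND 0)) XOR (0 OR (1 OR NOT 1))) -> 1
  row 5 [00101]: (((NOT 1 AND 1) AND (0 AND 1)) XOR (0 OR (1 OR NOT 1))) -> 1
  row 6 [00110]: (((NOT 1 AND 1) AND (1 AND 0)) XOR (0 OR (1 OR NOT 1))) -> 1
  row 7 [00111]: (((NOT 1 AND 1) AND (1 AND 1)) XOR (0 OR (1 OR NOT 1))) -> 1
  row 8 [01000]: (((NOT 0 AND 0) AND (0 AND 0)) XOR (1 OR (0 OR NOT 0))) -> 1
  row 9 [01001]: (((NOT 0 AND 0) AND (0 AND 1)) XOR (1 OR (0 OR NOT 0))) -> 1
  row 10 [01010]: (((NOT 0 AND 0) AND (1 AND 0)) XOR (1 OR (0 OR NOT 0))) -> 1
  row 11 [01011]: (((NOT 0 AND 0) AND (1 AND 1)) XOR (1 OR (0 OR NOT 0))) -> 1
  row 12 [01100]: (((NOT 1 AND 1) AND (0 AND 0)) XOR (1 OR (1 OR NOT 1))) -> 1
  row 13 [01101]: (((NOT 1 AND 1) AND (0 AND 1)) XOR (1 OR (1 OR NOT 1))) -> 1
  row 14 [01110]: (((NOT 1 AND 1) AND (1 AND 0)) XOR (1 OR (1 OR NOT 1))) -> 1
  row 15 [01111]: (((NOT 1 AND 1) AND (1 AND 1)) XOR (1 OR (1 OR NOT 1))) -> 1
  row 16 [10000]: (((NOT 0 AND 0) AND (0 AND 0)) XOR (0 OR (0 OR NOT 0))) -> 1
  row 17 [10001]: (((NOT 0 AND 0) AND (0 AND 1)) XOR (0 OR (0 OR NOT 0))) -> 1
  row 18 [10010]: (((NOT 0 AND 0) AND (1 AND 0)) XOR (0 OR (0 OR NOT 0))) -> 1
  row 19 [10011]: (((NOT 0 AND 0) AND (1 AND 1)) XOR (0 OR (0 OR NOT 0))) -> 1
  row 20 [10100]: (((NOT 1 AND 1) AND (0 AND 0)) XOR (0 OR (1 OR NOT 1))) -> 1
  row 21 [10101]: (((NOT 1 AND 1) AND (0 AND 1)) XOR (0 OR (1 OR NOT 1))) -> 1
  row 22 [10110]: (((NOT 1 AND 1) AND (1 AND 0)) XOR (0 OR (1 OR NOT 1))) -> 1
  row 23 [10111]: (((NOT 1 AND 1) AND (1 AND 1)) XOR (0 OR (1 OR NOT 1))) -> 1
  row 24 [11000]: (((NOT 0 AND 0) AND (0 AND 0)) XOR (1 OR (0 OR NOT 0))) -> 1
  row 25 [11001]: (((NOT 0 AND 0) AND (0 AND 1)) XOR (1 OR (0 OR NOT 0))) -> 1
  row 26 [11010]: (((NOT 0 AND 0) AND (1 AND 0)) XOR (1 OR (0 OR NOT 0))) -> 1
  row 27 [11011]: (((NOT 0 AND 0) AND (1 AND 1)) XOR (1 OR (0 OR NOT 0))) -> 1
  row 28 [11100]: (((NOT 1 AND 1) AND (0 AND 0)) XOR (1 OR (1 OR NOT 1))) -> 1
  row 29 [11101]: (((NOT 1 AND 1) AND (0 AND 1)) XOR (1 OR (1 OR NOT 1))) -> 1
  row 30 [11110]: (((NOT 1 AND 1) AND (1 AND 0)) XOR (1 OR (1 OR NOT 1))) -> 1
  row 31 [11111]: (((NOT 1 AND 1) AND (1 AND 1)) XOR (1 OR (1 OR NOT 1))) -> 1
Full result column, 4 rows per line (a,b,c fixed per line; d,e runs 00..11 left to right):
  rows 0-3 [a,b,c=000]: 1111  = hex F
  rows 4-7 [a,b,c=001]: 1111  = hex F
  rows 8-11 [a,b,c=010]: 1111  = hex F
  rows 12-15 [a,b,c=011]: 1111  = hex F
  rows 16-19 [a,b,c=100]: 1111  = hex F
  rows 20-23 [a,b,c=101]: 1111  = hex F
  rows 24-27 [a,b,c=110]: 1111  = hex F
  rows 28-31 [a,b,c=111]: 1111  = hex F
Output column (row 0 .. row 31) = 11111111111111111111111111111111
Output column grouped in 4s = 1111 1111 1111 1111 1111 1111 1111 1111 = 0xFFFFFFFF
Convert to decimal digit by digit (value = value*16 + digit):
  F -> 15
  15*16 + 15 (F) = 255
  255*16 + 15 (F) = 4095
  4095*16 + 15 (F) = 65535
  65535*16 + 15 (F) = 1048575
  1048575*16 + 15 (F) = 16777215
  16777215*16 + 15 (F) = 268435455
  268435455*16 + 15 (F) = 4294967295
Decimal = 4294967295

4294967295


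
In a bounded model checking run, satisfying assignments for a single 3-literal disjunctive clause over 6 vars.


Step 1: Total=2^6=64
Step 2: Unsat when all 3 false: 2^3=8
Step 3: Sat=64-8=56

56


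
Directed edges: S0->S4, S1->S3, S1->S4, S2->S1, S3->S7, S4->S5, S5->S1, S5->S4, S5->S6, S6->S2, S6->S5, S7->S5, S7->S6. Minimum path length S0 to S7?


BFS layer-by-layer from S0:
  dist 0: {S0}
  dist 1: {S4}
  dist 2: {S5}
  dist 3: {S1, S6}
  dist 4: {S2, S3}
  dist 5: {S7}
  -> S7 reached at distance 5
Shortest path length = 5

5


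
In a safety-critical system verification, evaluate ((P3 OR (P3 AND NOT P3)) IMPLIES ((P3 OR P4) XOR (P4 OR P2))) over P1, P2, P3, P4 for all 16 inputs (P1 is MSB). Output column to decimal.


Formula: ((P3 OR (P3 AND NOT P3)) IMPLIES ((P3 OR P4) XOR (P4 OR P2))) over P1, P2, P3, P4 (16 rows)
Evaluate each row (bits = P1,P2,P3,P4, MSB first):
  row 0 [0000]: ((0 OR (0 AND NOT 0)) IMPLIES ((0 OR 0) XOR (0 OR 0))) -> 1
  row 1 [0001]: ((0 OR (0 AND NOT 0)) IMPLIES ((0 OR 1) XOR (1 OR 0))) -> 1
  row 2 [0010]: ((1 OR (1 AND NOT 1)) IMPLIES ((1 OR 0) XOR (0 OR 0))) -> 1
  row 3 [0011]: ((1 OR (1 AND NOT 1)) IMPLIES ((1 OR 1) XOR (1 OR 0))) -> 0
  row 4 [0100]: ((0 OR (0 AND NOT 0)) IMPLIES ((0 OR 0) XOR (0 OR 1))) -> 1
  row 5 [0101]: ((0 OR (0 AND NOT 0)) IMPLIES ((0 OR 1) XOR (1 OR 1))) -> 1
  row 6 [0110]: ((1 OR (1 AND NOT 1)) IMPLIES ((1 OR 0) XOR (0 OR 1))) -> 0
  row 7 [0111]: ((1 OR (1 AND NOT 1)) IMPLIES ((1 OR 1) XOR (1 OR 1))) -> 0
  row 8 [1000]: ((0 OR (0 AND NOT 0)) IMPLIES ((0 OR 0) XOR (0 OR 0))) -> 1
  row 9 [1001]: ((0 OR (0 AND NOT 0)) IMPLIES ((0 OR 1) XOR (1 OR 0))) -> 1
  row 10 [1010]: ((1 OR (1 AND NOT 1)) IMPLIES ((1 OR 0) XOR (0 OR 0))) -> 1
  row 11 [1011]: ((1 OR (1 AND NOT 1)) IMPLIES ((1 OR 1) XOR (1 OR 0))) -> 0
  row 12 [1100]: ((0 OR (0 AND NOT 0)) IMPLIES ((0 OR 0) XOR (0 OR 1))) -> 1
  row 13 [1101]: ((0 OR (0 AND NOT 0)) IMPLIES ((0 OR 1) XOR (1 OR 1))) -> 1
  row 14 [1110]: ((1 OR (1 AND NOT 1)) IMPLIES ((1 OR 0) XOR (0 OR 1))) -> 0
  row 15 [1111]: ((1 OR (1 AND NOT 1)) IMPLIES ((1 OR 1) XOR (1 OR 1))) -> 0
Full result column, 4 rows per line (P1,P2 fixed per line; P3,P4 runs 00..11 left to right):
  rows 0-3 [P1,P2=00]: 1110  = hex E
  rows 4-7 [P1,P2=01]: 1100  = hex C
  rows 8-11 [P1,P2=10]: 1110  = hex E
  rows 12-15 [P1,P2=11]: 1100  = hex C
Output column (row 0 .. row 15) = 1110110011101100
Output column grouped in 4s = 1110 1100 1110 1100 = 0xECEC
Convert to decimal digit by digit (value = value*16 + digit):
  E -> 14
  14*16 + 12 (C) = 236
  236*16 + 14 (E) = 3790
  3790*16 + 12 (C) = 60652
Decimal = 60652

60652


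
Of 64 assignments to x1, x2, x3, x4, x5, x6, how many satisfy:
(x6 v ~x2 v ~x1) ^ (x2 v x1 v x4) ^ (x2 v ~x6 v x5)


CNF with 3 clauses over 6 vars (64 assignments).
An assignment satisfies CNF iff every clause has >=1 true literal.
Check each row (bits = x1,x2,x3,x4,x5,x6; clause T/F shown):
  row 0 [000000]: clauses=TFT -> 0
  row 1 [000001]: clauses=TFF -> 0
  row 2 [000010]: clauses=TFT -> 0
  row 3 [000011]: clauses=TFT -> 0
  row 4 [000100]: clauses=TTT -> 1
  (every remaining row is evaluated the same way; all 64 results are listed next)
Full result column, 8 rows per line (x1,x2,x3 fixed per line; x4,x5,x6 runs 000..111 left to right):
  rows 0-7 [x1,x2,x3=000]: 00001011  (ones: 3)
  rows 8-15 [x1,x2,x3=001]: 00001011  (ones: 3)
  rows 16-23 [x1,x2,x3=010]: 11111111  (ones: 8)
  rows 24-31 [x1,x2,x3=011]: 11111111  (ones: 8)
  rows 32-39 [x1,x2,x3=100]: 10111011  (ones: 6)
  rows 40-47 [x1,x2,x3=101]: 10111011  (ones: 6)
  rows 48-55 [x1,x2,x3=110]: 01010101  (ones: 4)
  rows 56-63 [x1,x2,x3=111]: 01010101  (ones: 4)
Satisfying assignments = 3+3+8+8+6+6+4+4 = 42

42


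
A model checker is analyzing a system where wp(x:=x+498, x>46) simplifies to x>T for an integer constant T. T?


Formula: wp(x:=E, P) = P[E/x] (substitute E for x in postcondition)
Step 1: Postcondition: x>46
Step 2: Substitute x+498 for x: x+498>46
Step 3: Solve for x: x > 46-498 = -452

-452


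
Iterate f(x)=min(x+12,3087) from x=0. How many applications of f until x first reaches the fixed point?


Step 1: x=0, cap=3087, increment=12
Step 2: x grows by 12 each step until capped at 3087; fixed point is x=3087
Step 3: iterations = ceil(3087/12) = 258

258


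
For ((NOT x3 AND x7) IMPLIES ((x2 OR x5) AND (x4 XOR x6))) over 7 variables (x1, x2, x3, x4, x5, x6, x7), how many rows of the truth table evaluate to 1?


Formula: ((NOT x3 AND x7) IMPLIES ((x2 OR x5) AND (x4 XOR x6))) over 7 vars (128 rows)
Evaluate each row (x1, x2, x3, x4, x5, x6, x7 as bits, MSB first):
  row 0 [0000000]: ((NOT 0 AND 0) IMPLIES ((0 OR 0) AND (0 XOR 0))) -> 1
  row 1 [0000001]: ((NOT 0 AND 1) IMPLIES ((0 OR 0) AND (0 XOR 0))) -> 0
  row 2 [0000010]: ((NOT 0 AND 0) IMPLIES ((0 OR 0) AND (0 XOR 1))) -> 1
  row 3 [0000011]: ((NOT 0 AND 1) IMPLIES ((0 OR 0) AND (0 XOR 1))) -> 0
  row 4 [0000100]: ((NOT 0 AND 0) IMPLIES ((0 OR 1) AND (0 XOR 0))) -> 1
  (every remaining row is evaluated the same way; all 128 results are listed next)
Full result column, 8 rows per line (x1,x2,x3,x4 fixed per line; x5,x6,x7 runs 000..111 left to right):
  rows 0-7 [x1,x2,x3,x4=0000]: 10101011  (ones: 5)
  rows 8-15 [x1,x2,x3,x4=0001]: 10101110  (ones: 5)
  rows 16-23 [x1,x2,x3,x4=0010]: 11111111  (ones: 8)
  rows 24-31 [x1,x2,x3,x4=0011]: 11111111  (ones: 8)
  rows 32-39 [x1,x2,x3,x4=0100]: 10111011  (ones: 6)
  rows 40-47 [x1,x2,x3,x4=0101]: 11101110  (ones: 6)
  rows 48-55 [x1,x2,x3,x4=0110]: 11111111  (ones: 8)
  rows 56-63 [x1,x2,x3,x4=0111]: 11111111  (ones: 8)
  rows 64-71 [x1,x2,x3,x4=1000]: 10101011  (ones: 5)
  rows 72-79 [x1,x2,x3,x4=1001]: 10101110  (ones: 5)
  rows 80-87 [x1,x2,x3,x4=1010]: 11111111  (ones: 8)
  rows 88-95 [x1,x2,x3,x4=1011]: 11111111  (ones: 8)
  rows 96-103 [x1,x2,x3,x4=1100]: 10111011  (ones: 6)
  rows 104-111 [x1,x2,x3,x4=1101]: 11101110  (ones: 6)
  rows 112-119 [x1,x2,x3,x4=1110]: 11111111  (ones: 8)
  rows 120-127 [x1,x2,x3,x4=1111]: 11111111  (ones: 8)
Count of 1-rows = 5+5+8+8+6+6+8+8+5+5+8+8+6+6+8+8 = 108

108


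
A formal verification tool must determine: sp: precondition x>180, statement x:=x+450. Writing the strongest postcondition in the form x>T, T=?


Formula: sp(P, x:=E) = exists old_x. (x = E[old_x/x]) AND P[old_x/x] (old_x is the value of x before the assignment; eliminate old_x by solving x = E[old_x/x] for old_x)
Step 1: Precondition P: x>180, i.e. old_x > 180
Step 2: Assignment gives x = old_x + 450, so old_x = x - 450
Step 3: Substitute into P: x - 450 > 180
Step 4: Simplify: x > 180+450 = 630

630


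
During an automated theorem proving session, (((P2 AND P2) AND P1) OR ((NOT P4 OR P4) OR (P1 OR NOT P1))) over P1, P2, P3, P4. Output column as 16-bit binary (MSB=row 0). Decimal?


Formula: (((P2 AND P2) AND P1) OR ((NOT P4 OR P4) OR (P1 OR NOT P1))) over P1, P2, P3, P4 (16 rows)
Evaluate each row (bits = P1,P2,P3,P4, MSB first):
  row 0 [0000]: (((0 AND 0) AND 0) OR ((NOT 0 OR 0) OR (0 OR NOT 0))) -> 1
  row 1 [0001]: (((0 AND 0) AND 0) OR ((NOT 1 OR 1) OR (0 OR NOT 0))) -> 1
  row 2 [0010]: (((0 AND 0) AND 0) OR ((NOT 0 OR 0) OR (0 OR NOT 0))) -> 1
  row 3 [0011]: (((0 AND 0) AND 0) OR ((NOT 1 OR 1) OR (0 OR NOT 0))) -> 1
  row 4 [0100]: (((1 AND 1) AND 0) OR ((NOT 0 OR 0) OR (0 OR NOT 0))) -> 1
  row 5 [0101]: (((1 AND 1) AND 0) OR ((NOT 1 OR 1) OR (0 OR NOT 0))) -> 1
  row 6 [0110]: (((1 AND 1) AND 0) OR ((NOT 0 OR 0) OR (0 OR NOT 0))) -> 1
  row 7 [0111]: (((1 AND 1) AND 0) OR ((NOT 1 OR 1) OR (0 OR NOT 0))) -> 1
  row 8 [1000]: (((0 AND 0) AND 1) OR ((NOT 0 OR 0) OR (1 OR NOT 1))) -> 1
  row 9 [1001]: (((0 AND 0) AND 1) OR ((NOT 1 OR 1) OR (1 OR NOT 1))) -> 1
  row 10 [1010]: (((0 AND 0) AND 1) OR ((NOT 0 OR 0) OR (1 OR NOT 1))) -> 1
  row 11 [1011]: (((0 AND 0) AND 1) OR ((NOT 1 OR 1) OR (1 OR NOT 1))) -> 1
  row 12 [1100]: (((1 AND 1) AND 1) OR ((NOT 0 OR 0) OR (1 OR NOT 1))) -> 1
  row 13 [1101]: (((1 AND 1) AND 1) OR ((NOT 1 OR 1) OR (1 OR NOT 1))) -> 1
  row 14 [1110]: (((1 AND 1) AND 1) OR ((NOT 0 OR 0) OR (1 OR NOT 1))) -> 1
  row 15 [1111]: (((1 AND 1) AND 1) OR ((NOT 1 OR 1) OR (1 OR NOT 1))) -> 1
Full result column, 4 rows per line (P1,P2 fixed per line; P3,P4 runs 00..11 left to right):
  rows 0-3 [P1,P2=00]: 1111  = hex F
  rows 4-7 [P1,P2=01]: 1111  = hex F
  rows 8-11 [P1,P2=10]: 1111  = hex F
  rows 12-15 [P1,P2=11]: 1111  = hex F
Output column (row 0 .. row 15) = 1111111111111111
Output column grouped in 4s = 1111 1111 1111 1111 = 0xFFFF
Convert to decimal digit by digit (value = value*16 + digit):
  F -> 15
  15*16 + 15 (F) = 255
  255*16 + 15 (F) = 4095
  4095*16 + 15 (F) = 65535
Decimal = 65535

65535


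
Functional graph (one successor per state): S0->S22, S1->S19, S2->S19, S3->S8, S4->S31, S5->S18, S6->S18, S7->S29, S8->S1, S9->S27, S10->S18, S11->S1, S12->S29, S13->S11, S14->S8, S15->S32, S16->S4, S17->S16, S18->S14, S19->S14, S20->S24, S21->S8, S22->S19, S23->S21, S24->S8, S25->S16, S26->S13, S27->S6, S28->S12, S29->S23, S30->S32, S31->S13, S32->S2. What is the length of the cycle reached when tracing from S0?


Trace from S0 until a state repeats:
  S0 -> S22 -> S19 -> S14 -> S8 -> S1 -> S19
S19 first seen at step 2, revisited at step 6.
Cycle length = 6 - 2 = 4

4


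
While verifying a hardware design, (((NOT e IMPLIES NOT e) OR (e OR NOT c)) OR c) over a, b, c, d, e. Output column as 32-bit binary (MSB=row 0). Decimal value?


Formula: (((NOT e IMPLIES NOT e) OR (e OR NOT c)) OR c) over a, b, c, d, e (32 rows)
Evaluate each row (bits = a,b,c,d,e, MSB first):
  row 0 [00000]: (((NOT 0 IMPLIES NOT 0) OR (0 OR NOT 0)) OR 0) -> 1
  row 1 [00001]: (((NOT 1 IMPLIES NOT 1) OR (1 OR NOT 0)) OR 0) -> 1
  row 2 [00010]: (((NOT 0 IMPLIES NOT 0) OR (0 OR NOT 0)) OR 0) -> 1
  row 3 [00011]: (((NOT 1 IMPLIES NOT 1) OR (1 OR NOT 0)) OR 0) -> 1
  row 4 [00100]: (((NOT 0 IMPLIES NOT 0) OR (0 OR NOT 1)) OR 1) -> 1
  row 5 [00101]: (((NOT 1 IMPLIES NOT 1) OR (1 OR NOT 1)) OR 1) -> 1
  row 6 [00110]: (((NOT 0 IMPLIES NOT 0) OR (0 OR NOT 1)) OR 1) -> 1
  row 7 [00111]: (((NOT 1 IMPLIES NOT 1) OR (1 OR NOT 1)) OR 1) -> 1
  row 8 [01000]: (((NOT 0 IMPLIES NOT 0) OR (0 OR NOT 0)) OR 0) -> 1
  row 9 [01001]: (((NOT 1 IMPLIES NOT 1) OR (1 OR NOT 0)) OR 0) -> 1
  row 10 [01010]: (((NOT 0 IMPLIES NOT 0) OR (0 OR NOT 0)) OR 0) -> 1
  row 11 [01011]: (((NOT 1 IMPLIES NOT 1) OR (1 OR NOT 0)) OR 0) -> 1
  row 12 [01100]: (((NOT 0 IMPLIES NOT 0) OR (0 OR NOT 1)) OR 1) -> 1
  row 13 [01101]: (((NOT 1 IMPLIES NOT 1) OR (1 OR NOT 1)) OR 1) -> 1
  row 14 [01110]: (((NOT 0 IMPLIES NOT 0) OR (0 OR NOT 1)) OR 1) -> 1
  row 15 [01111]: (((NOT 1 IMPLIES NOT 1) OR (1 OR NOT 1)) OR 1) -> 1
  row 16 [10000]: (((NOT 0 IMPLIES NOT 0) OR (0 OR NOT 0)) OR 0) -> 1
  row 17 [10001]: (((NOT 1 IMPLIES NOT 1) OR (1 OR NOT 0)) OR 0) -> 1
  row 18 [10010]: (((NOT 0 IMPLIES NOT 0) OR (0 OR NOT 0)) OR 0) -> 1
  row 19 [10011]: (((NOT 1 IMPLIES NOT 1) OR (1 OR NOT 0)) OR 0) -> 1
  row 20 [10100]: (((NOT 0 IMPLIES NOT 0) OR (0 OR NOT 1)) OR 1) -> 1
  row 21 [10101]: (((NOT 1 IMPLIES NOT 1) OR (1 OR NOT 1)) OR 1) -> 1
  row 22 [10110]: (((NOT 0 IMPLIES NOT 0) OR (0 OR NOT 1)) OR 1) -> 1
  row 23 [10111]: (((NOT 1 IMPLIES NOT 1) OR (1 OR NOT 1)) OR 1) -> 1
  row 24 [11000]: (((NOT 0 IMPLIES NOT 0) OR (0 OR NOT 0)) OR 0) -> 1
  row 25 [11001]: (((NOT 1 IMPLIES NOT 1) OR (1 OR NOT 0)) OR 0) -> 1
  row 26 [11010]: (((NOT 0 IMPLIES NOT 0) OR (0 OR NOT 0)) OR 0) -> 1
  row 27 [11011]: (((NOT 1 IMPLIES NOT 1) OR (1 OR NOT 0)) OR 0) -> 1
  row 28 [11100]: (((NOT 0 IMPLIES NOT 0) OR (0 OR NOT 1)) OR 1) -> 1
  row 29 [11101]: (((NOT 1 IMPLIES NOT 1) OR (1 OR NOT 1)) OR 1) -> 1
  row 30 [11110]: (((NOT 0 IMPLIES NOT 0) OR (0 OR NOT 1)) OR 1) -> 1
  row 31 [11111]: (((NOT 1 IMPLIES NOT 1) OR (1 OR NOT 1)) OR 1) -> 1
Full result column, 4 rows per line (a,b,c fixed per line; d,e runs 00..11 left to right):
  rows 0-3 [a,b,c=000]: 1111  = hex F
  rows 4-7 [a,b,c=001]: 1111  = hex F
  rows 8-11 [a,b,c=010]: 1111  = hex F
  rows 12-15 [a,b,c=011]: 1111  = hex F
  rows 16-19 [a,b,c=100]: 1111  = hex F
  rows 20-23 [a,b,c=101]: 1111  = hex F
  rows 24-27 [a,b,c=110]: 1111  = hex F
  rows 28-31 [a,b,c=111]: 1111  = hex F
Output column (row 0 .. row 31) = 11111111111111111111111111111111
Output column grouped in 4s = 1111 1111 1111 1111 1111 1111 1111 1111 = 0xFFFFFFFF
Convert to decimal digit by digit (value = value*16 + digit):
  F -> 15
  15*16 + 15 (F) = 255
  255*16 + 15 (F) = 4095
  4095*16 + 15 (F) = 65535
  65535*16 + 15 (F) = 1048575
  1048575*16 + 15 (F) = 16777215
  16777215*16 + 15 (F) = 268435455
  268435455*16 + 15 (F) = 4294967295
Decimal = 4294967295

4294967295


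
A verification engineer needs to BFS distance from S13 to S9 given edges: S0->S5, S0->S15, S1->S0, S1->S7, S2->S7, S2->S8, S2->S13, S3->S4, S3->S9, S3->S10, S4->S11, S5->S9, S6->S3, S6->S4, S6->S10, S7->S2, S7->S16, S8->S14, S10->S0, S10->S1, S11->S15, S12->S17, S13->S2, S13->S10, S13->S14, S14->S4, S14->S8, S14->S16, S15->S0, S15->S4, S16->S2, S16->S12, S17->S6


BFS layer-by-layer from S13:
  dist 0: {S13}
  dist 1: {S2, S10, S14}
  dist 2: {S0, S1, S4, S7, S8, S16}
  dist 3: {S5, S11, S12, S15}
  dist 4: {S9, S17}
  -> S9 reached at distance 4
Shortest path length = 4

4


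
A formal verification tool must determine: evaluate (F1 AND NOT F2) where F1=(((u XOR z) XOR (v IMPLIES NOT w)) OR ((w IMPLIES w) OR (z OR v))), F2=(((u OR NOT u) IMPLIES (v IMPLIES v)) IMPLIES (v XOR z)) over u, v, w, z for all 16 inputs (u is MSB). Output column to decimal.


F1 = (((u XOR z) XOR (v IMPLIES NOT w)) OR ((w IMPLIES w) OR (z OR v)))
F2 = (((u OR NOT u) IMPLIES (v IMPLIES v)) IMPLIES (v XOR z))
Counterexample to F1=>F2 is where F1=1 and F2=0.
Evaluate each row (bits = u,v,w,z, MSB first):
  row 0 [0000]: F1=1 F2=0 -> F1&~F2 -> 1
  row 1 [0001]: F1=1 F2=1 -> F1&~F2 -> 0
  row 2 [0010]: F1=1 F2=0 -> F1&~F2 -> 1
  row 3 [0011]: F1=1 F2=1 -> F1&~F2 -> 0
  row 4 [0100]: F1=1 F2=1 -> F1&~F2 -> 0
  row 5 [0101]: F1=1 F2=0 -> F1&~F2 -> 1
  row 6 [0110]: F1=1 F2=1 -> F1&~F2 -> 0
  row 7 [0111]: F1=1 F2=0 -> F1&~F2 -> 1
  row 8 [1000]: F1=1 F2=0 -> F1&~F2 -> 1
  row 9 [1001]: F1=1 F2=1 -> F1&~F2 -> 0
  row 10 [1010]: F1=1 F2=0 -> F1&~F2 -> 1
  row 11 [1011]: F1=1 F2=1 -> F1&~F2 -> 0
  row 12 [1100]: F1=1 F2=1 -> F1&~F2 -> 0
  row 13 [1101]: F1=1 F2=0 -> F1&~F2 -> 1
  row 14 [1110]: F1=1 F2=1 -> F1&~F2 -> 0
  row 15 [1111]: F1=1 F2=0 -> F1&~F2 -> 1
Full result column, 4 rows per line (u,v fixed per line; w,z runs 00..11 left to right):
  rows 0-3 [u,v=00]: 1010  = hex A
  rows 4-7 [u,v=01]: 0101  = hex 5
  rows 8-11 [u,v=10]: 1010  = hex A
  rows 12-15 [u,v=11]: 0101  = hex 5
Counterexample vector (row 0 .. row 15) = 1010010110100101
Output column grouped in 4s = 1010 0101 1010 0101 = 0xA5A5
Convert to decimal digit by digit (value = value*16 + digit):
  A -> 10
  10*16 + 5 = 165
  165*16 + 10 (A) = 2650
  2650*16 + 5 = 42405
Decimal = 42405

42405


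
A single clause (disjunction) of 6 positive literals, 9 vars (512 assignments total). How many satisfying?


Step 1: Total=2^9=512
Step 2: Unsat when all 6 false: 2^3=8
Step 3: Sat=512-8=504

504


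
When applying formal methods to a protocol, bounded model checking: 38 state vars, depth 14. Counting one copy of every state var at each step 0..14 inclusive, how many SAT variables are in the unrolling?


BMC unrolls to depth k, creating one copy of each state var for steps 0..k.
Step count = 14 + 1 = 15 (steps 0 through 14)
Vars per step = 38
Total = 38 * 15 = 570

570


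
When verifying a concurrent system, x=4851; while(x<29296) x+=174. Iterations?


Step 1: x goes from 4851 toward 29296 by 174; the body runs while x<29296, so iterations = ceil((bound-start)/step)
Step 2: Distance=24445
Step 3: ceil(24445/174)=141

141


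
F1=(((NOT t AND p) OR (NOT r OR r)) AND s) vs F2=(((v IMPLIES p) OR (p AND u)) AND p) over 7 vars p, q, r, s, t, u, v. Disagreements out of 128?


F1 = (((NOT t AND p) OR (NOT r OR r)) AND s)
F2 = (((v IMPLIES p) OR (p AND u)) AND p)
Evaluate both on each of 128 rows (bits = p,q,r,s,t,u,v):
  row 0 [0000000]: F1=0 F2=0 -> 0
  row 1 [0000001]: F1=0 F2=0 -> 0
  row 2 [0000010]: F1=0 F2=0 -> 0
  row 3 [0000011]: F1=0 F2=0 -> 0
  row 4 [0000100]: F1=0 F2=0 -> 0
  (every remaining row is evaluated the same way; all 128 results are listed next)
Full result column, 8 rows per line (p,q,r,s fixed per line; t,u,v runs 000..111 left to right):
  rows 0-7 [p,q,r,s=0000]: 00000000  (ones: 0)
  rows 8-15 [p,q,r,s=0001]: 11111111  (ones: 8)
  rows 16-23 [p,q,r,s=0010]: 00000000  (ones: 0)
  rows 24-31 [p,q,r,s=0011]: 11111111  (ones: 8)
  rows 32-39 [p,q,r,s=0100]: 00000000  (ones: 0)
  rows 40-47 [p,q,r,s=0101]: 11111111  (ones: 8)
  rows 48-55 [p,q,r,s=0110]: 00000000  (ones: 0)
  rows 56-63 [p,q,r,s=0111]: 11111111  (ones: 8)
  rows 64-71 [p,q,r,s=1000]: 11111111  (ones: 8)
  rows 72-79 [p,q,r,s=1001]: 00000000  (ones: 0)
  rows 80-87 [p,q,r,s=1010]: 11111111  (ones: 8)
  rows 88-95 [p,q,r,s=1011]: 00000000  (ones: 0)
  rows 96-103 [p,q,r,s=1100]: 11111111  (ones: 8)
  rows 104-111 [p,q,r,s=1101]: 00000000  (ones: 0)
  rows 112-119 [p,q,r,s=1110]: 11111111  (ones: 8)
  rows 120-127 [p,q,r,s=1111]: 00000000  (ones: 0)
Disagreements = 0+8+0+8+0+8+0+8+8+0+8+0+8+0+8+0 = 64

64
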